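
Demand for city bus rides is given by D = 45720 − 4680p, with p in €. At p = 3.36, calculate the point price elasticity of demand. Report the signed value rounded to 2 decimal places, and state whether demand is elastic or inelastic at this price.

-0.52; inelastic

dD/dp = −4680. At p = 3.36, D = 45720 − 4680(3.36) = 29995.2.
Ed = (dD/dp)·(p/D) = −4680 × (3.36/29995.2) = -0.5242…
|Ed| = 0.52 < 1, so demand is inelastic.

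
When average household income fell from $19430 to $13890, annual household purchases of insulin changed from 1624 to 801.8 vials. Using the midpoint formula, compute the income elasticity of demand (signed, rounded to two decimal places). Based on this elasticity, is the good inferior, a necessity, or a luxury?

%ΔQ = (801.8 − 1624)/[( 1624 + 801.8)/2] = -822.2/1212.9 = -0.677879…
%ΔIncome = (13890 − 19430)/[( 19430 + 13890)/2] = -5540/16660 = -0.332533…
E_income = (-822.2/1212.9) / (-5540/16660) = 2.0385…
E_income > 1 ⇒ normal good, luxury.

2.04; luxury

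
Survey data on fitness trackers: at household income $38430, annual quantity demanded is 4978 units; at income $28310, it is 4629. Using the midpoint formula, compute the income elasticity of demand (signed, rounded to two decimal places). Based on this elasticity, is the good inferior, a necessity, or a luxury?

%ΔQ = (4629 − 4978)/[( 4978 + 4629)/2] = -349/4803.5 = -0.072655…
%ΔIncome = (28310 − 38430)/[( 38430 + 28310)/2] = -10120/33370 = -0.303266…
E_income = (-349/4803.5) / (-10120/33370) = 0.2395…
0 < E_income < 1 ⇒ normal good, necessity.

0.24; necessity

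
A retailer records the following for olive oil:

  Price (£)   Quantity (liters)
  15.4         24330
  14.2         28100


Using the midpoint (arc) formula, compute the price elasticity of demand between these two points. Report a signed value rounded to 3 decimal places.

%ΔQ = (28100 − 24330) / [(24330 + 28100)/2] = 3770/26215 = 0.143810…
%ΔP = (14.2 − 15.4) / [(15.4 + 14.2)/2] = -1.2/14.8 = -0.081081…
Arc Ed = %ΔQ / %ΔP = (3770/26215) / (-1.2/14.8) = -1.77366…

-1.774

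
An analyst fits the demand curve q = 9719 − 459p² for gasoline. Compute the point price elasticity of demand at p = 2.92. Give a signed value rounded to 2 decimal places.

dq/dp = −2·459·p = -2680.56. At p = 2.92, q = 5805.3824.
Ed = (dq/dp)·(p/q) = (-2680.56) × (2.92/5805.3824) = -1.3482…

-1.35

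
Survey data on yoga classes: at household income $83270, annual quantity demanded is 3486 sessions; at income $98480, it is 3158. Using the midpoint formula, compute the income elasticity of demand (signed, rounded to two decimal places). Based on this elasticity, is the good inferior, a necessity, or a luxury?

%ΔQ = (3158 − 3486)/[( 3486 + 3158)/2] = -328/3322 = -0.098735…
%ΔIncome = (98480 − 83270)/[( 83270 + 98480)/2] = 15210/90875 = 0.167372…
E_income = (-328/3322) / (15210/90875) = -0.5899…
E_income < 0 ⇒ inferior good.

-0.59; inferior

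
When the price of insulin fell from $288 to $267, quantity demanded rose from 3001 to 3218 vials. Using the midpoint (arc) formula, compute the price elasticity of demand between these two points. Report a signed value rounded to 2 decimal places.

%ΔQ = (3218 − 3001) / [(3001 + 3218)/2] = 217/3109.5 = 0.069786…
%ΔP = (267 − 288) / [(288 + 267)/2] = -21/277.5 = -0.075675…
Arc Ed = %ΔQ / %ΔP = (217/3109.5) / (-21/277.5) = -0.9221…

-0.92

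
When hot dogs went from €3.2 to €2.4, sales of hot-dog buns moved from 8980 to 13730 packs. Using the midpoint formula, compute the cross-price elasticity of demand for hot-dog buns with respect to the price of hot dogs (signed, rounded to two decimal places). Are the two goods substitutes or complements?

-1.46; complements

%ΔQ_{hot-dog buns} = (13730 − 8980)/avg = 4750/11355 = 0.418317…
%ΔP_{hot dogs} = (2.4 − 3.2)/avg = -0.8/2.8 = -0.285714…
E_cross = (4750/11355) / (-0.8/2.8) = -1.4641…
E_cross < 0 ⇒ the goods are complements.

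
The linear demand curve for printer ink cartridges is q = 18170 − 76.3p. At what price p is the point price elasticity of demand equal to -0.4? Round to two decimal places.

68.04

Ed = −76.3p/(18170 − 76.3p). Set this equal to -0.4:
76.3p = 0.4·(18170 − 76.3p) ⇒ 76.3p(1 + 0.4) = 0.4·18170
p = 0.4·18170 / (76.3·1.4) = 68.0396…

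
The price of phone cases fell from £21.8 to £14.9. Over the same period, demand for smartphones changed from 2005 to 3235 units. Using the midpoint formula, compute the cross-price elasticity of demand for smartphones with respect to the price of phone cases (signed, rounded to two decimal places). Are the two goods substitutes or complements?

%ΔQ_{smartphones} = (3235 − 2005)/avg = 1230/2620 = 0.469465…
%ΔP_{phone cases} = (14.9 − 21.8)/avg = -6.9/18.35 = -0.376021…
E_cross = (1230/2620) / (-6.9/18.35) = -1.2485…
E_cross < 0 ⇒ the goods are complements.

-1.25; complements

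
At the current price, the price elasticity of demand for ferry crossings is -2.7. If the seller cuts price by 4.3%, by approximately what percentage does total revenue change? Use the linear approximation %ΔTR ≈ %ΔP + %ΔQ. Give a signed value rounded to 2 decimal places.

%ΔQ ≈ Ed × %ΔP = (-2.7) × (-4.3%) = +11.6100%
%ΔTR ≈ %ΔP + %ΔQ = (-4.3%) + (+11.6100%) = +7.3100%

+7.31%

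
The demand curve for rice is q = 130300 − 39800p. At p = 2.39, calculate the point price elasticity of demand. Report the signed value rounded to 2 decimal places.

dq/dp = −39800. At p = 2.39, q = 130300 − 39800(2.39) = 35178.
Ed = (dq/dp)·(p/q) = −39800 × (2.39/35178) = -2.7040…

-2.70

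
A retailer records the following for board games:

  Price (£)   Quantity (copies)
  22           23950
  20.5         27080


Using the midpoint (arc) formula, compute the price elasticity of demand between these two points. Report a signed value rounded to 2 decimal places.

%ΔQ = (27080 − 23950) / [(23950 + 27080)/2] = 3130/25515 = 0.122672…
%ΔP = (20.5 − 22) / [(22 + 20.5)/2] = -1.5/21.25 = -0.070588…
Arc Ed = %ΔQ / %ΔP = (3130/25515) / (-1.5/21.25) = -1.7378…

-1.74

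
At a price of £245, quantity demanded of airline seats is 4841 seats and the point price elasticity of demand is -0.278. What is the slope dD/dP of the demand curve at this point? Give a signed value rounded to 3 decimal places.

Ed = (dD/dP)·(P/D) ⇒ dD/dP = Ed·D/P = (-0.278)·4841/245 = -5.49305…

-5.493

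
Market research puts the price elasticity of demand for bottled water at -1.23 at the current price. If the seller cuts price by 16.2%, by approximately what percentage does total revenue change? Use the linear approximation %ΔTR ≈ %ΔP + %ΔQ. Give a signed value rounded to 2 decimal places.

+3.73%

%ΔQ ≈ Ed × %ΔP = (-1.23) × (-16.2%) = +19.9260%
%ΔTR ≈ %ΔP + %ΔQ = (-16.2%) + (+19.9260%) = +3.7260%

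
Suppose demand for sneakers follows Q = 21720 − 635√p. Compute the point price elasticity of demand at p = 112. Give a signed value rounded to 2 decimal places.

-0.22

dQ/dp = −635/(2√p) = -30.0009. At p = 112, Q = 14999.8.
Ed = (dQ/dp)·(p/Q) = (-30.0009) × (112/14999.8) = -0.2240…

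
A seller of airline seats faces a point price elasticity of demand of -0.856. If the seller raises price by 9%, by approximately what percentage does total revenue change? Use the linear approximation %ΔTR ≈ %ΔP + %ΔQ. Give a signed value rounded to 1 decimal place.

+1.3%

%ΔQ ≈ Ed × %ΔP = (-0.856) × (+9%) = -7.7040%
%ΔTR ≈ %ΔP + %ΔQ = (+9%) + (-7.7040%) = +1.2960%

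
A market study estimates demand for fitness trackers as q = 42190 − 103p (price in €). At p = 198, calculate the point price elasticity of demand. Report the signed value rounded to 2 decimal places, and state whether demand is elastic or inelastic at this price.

dq/dp = −103. At p = 198, q = 42190 − 103(198) = 21796.
Ed = (dq/dp)·(p/q) = −103 × (198/21796) = -0.9356…
|Ed| = 0.94 < 1, so demand is inelastic.

-0.94; inelastic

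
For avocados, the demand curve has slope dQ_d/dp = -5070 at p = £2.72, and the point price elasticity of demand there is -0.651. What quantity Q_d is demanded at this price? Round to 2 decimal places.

21183.41

Ed = (dQ_d/dp)·(p/Q_d) ⇒ Q_d = (dQ_d/dp)·p/Ed = (-5070)·2.72/(-0.651) = 21183.4101…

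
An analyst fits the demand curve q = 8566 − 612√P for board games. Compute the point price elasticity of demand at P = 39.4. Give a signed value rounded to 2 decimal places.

dq/dP = −612/(2√P) = -48.7499. At P = 39.4, q = 4724.51.
Ed = (dq/dP)·(P/q) = (-48.7499) × (39.4/4724.51) = -0.4065…

-0.41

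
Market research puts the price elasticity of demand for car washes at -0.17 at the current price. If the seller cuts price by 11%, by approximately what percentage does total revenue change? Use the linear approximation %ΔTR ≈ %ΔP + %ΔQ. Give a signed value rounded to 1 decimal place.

-9.1%

%ΔQ ≈ Ed × %ΔP = (-0.17) × (-11%) = +1.8700%
%ΔTR ≈ %ΔP + %ΔQ = (-11%) + (+1.8700%) = -9.1300%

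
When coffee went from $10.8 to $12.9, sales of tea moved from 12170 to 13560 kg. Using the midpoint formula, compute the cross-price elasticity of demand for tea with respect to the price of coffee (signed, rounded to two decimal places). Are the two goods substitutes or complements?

%ΔQ_{tea} = (13560 − 12170)/avg = 1390/12865 = 0.108045…
%ΔP_{coffee} = (12.9 − 10.8)/avg = 2.1/11.85 = 0.177215…
E_cross = (1390/12865) / (2.1/11.85) = 0.6096…
E_cross > 0 ⇒ the goods are substitutes.

0.61; substitutes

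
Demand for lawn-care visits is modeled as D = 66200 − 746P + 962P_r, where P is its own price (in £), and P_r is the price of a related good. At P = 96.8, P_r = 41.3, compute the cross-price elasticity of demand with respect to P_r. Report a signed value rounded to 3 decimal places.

1.178

At the given values, D = 66200 − 746(96.8) + 962(41.3) = 33717.8.
∂D/∂P_r = 962.
E = (962) × (41.3/33717.8) = 1.17832…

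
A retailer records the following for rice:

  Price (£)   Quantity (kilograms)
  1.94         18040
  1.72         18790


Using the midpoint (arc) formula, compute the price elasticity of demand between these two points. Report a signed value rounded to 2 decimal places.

-0.34

%ΔQ = (18790 − 18040) / [(18040 + 18790)/2] = 750/18415 = 0.040727…
%ΔP = (1.72 − 1.94) / [(1.94 + 1.72)/2] = -0.22/1.83 = -0.120218…
Arc Ed = %ΔQ / %ΔP = (750/18415) / (-0.22/1.83) = -0.3387…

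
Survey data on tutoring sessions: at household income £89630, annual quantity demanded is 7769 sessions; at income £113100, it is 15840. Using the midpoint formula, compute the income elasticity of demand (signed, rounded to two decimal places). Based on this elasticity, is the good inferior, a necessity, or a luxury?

2.95; luxury

%ΔQ = (15840 − 7769)/[( 7769 + 15840)/2] = 8071/11804.5 = 0.683722…
%ΔIncome = (113100 − 89630)/[( 89630 + 113100)/2] = 23470/101365 = 0.231539…
E_income = (8071/11804.5) / (23470/101365) = 2.9529…
E_income > 1 ⇒ normal good, luxury.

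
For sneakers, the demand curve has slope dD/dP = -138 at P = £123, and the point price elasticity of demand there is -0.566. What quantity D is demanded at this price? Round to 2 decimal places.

29989.40

Ed = (dD/dP)·(P/D) ⇒ D = (dD/dP)·P/Ed = (-138)·123/(-0.566) = 29989.3992…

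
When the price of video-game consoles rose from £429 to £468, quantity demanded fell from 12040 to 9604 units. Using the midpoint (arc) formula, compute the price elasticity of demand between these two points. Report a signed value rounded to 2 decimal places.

-2.59

%ΔQ = (9604 − 12040) / [(12040 + 9604)/2] = -2436/10822 = -0.225097…
%ΔP = (468 − 429) / [(429 + 468)/2] = 39/448.5 = 0.086956…
Arc Ed = %ΔQ / %ΔP = (-2436/10822) / (39/448.5) = -2.5886…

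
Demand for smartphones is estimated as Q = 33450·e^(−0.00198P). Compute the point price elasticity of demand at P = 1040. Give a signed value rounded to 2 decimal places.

dQ/dP = −0.00198·Q = -8.44816. At P = 1040, Q = 4266.75.
Ed = (dQ/dP)·(P/Q) = (-8.44816) × (1040/4266.75) = -2.0592

-2.06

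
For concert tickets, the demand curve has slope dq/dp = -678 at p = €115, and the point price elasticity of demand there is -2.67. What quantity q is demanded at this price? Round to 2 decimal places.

29202.25

Ed = (dq/dp)·(p/q) ⇒ q = (dq/dp)·p/Ed = (-678)·115/(-2.67) = 29202.2471…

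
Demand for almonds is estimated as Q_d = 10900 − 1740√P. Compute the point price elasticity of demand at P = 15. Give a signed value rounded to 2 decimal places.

-0.81

dQ_d/dP = −1740/(2√P) = -224.633. At P = 15, Q_d = 4161.01.
Ed = (dQ_d/dP)·(P/Q_d) = (-224.633) × (15/4161.01) = -0.8097…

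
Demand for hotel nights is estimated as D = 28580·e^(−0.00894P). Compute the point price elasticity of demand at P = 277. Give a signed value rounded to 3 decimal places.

dD/dP = −0.00894·D = -21.4744. At P = 277, D = 2402.06.
Ed = (dD/dP)·(P/D) = (-21.4744) × (277/2402.06) = -2.47638

-2.476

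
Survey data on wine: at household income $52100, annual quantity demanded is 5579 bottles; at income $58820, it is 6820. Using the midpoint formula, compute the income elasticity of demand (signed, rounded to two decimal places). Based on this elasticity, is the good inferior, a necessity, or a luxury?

1.65; luxury

%ΔQ = (6820 − 5579)/[( 5579 + 6820)/2] = 1241/6199.5 = 0.200177…
%ΔIncome = (58820 − 52100)/[( 52100 + 58820)/2] = 6720/55460 = 0.121168…
E_income = (1241/6199.5) / (6720/55460) = 1.6520…
E_income > 1 ⇒ normal good, luxury.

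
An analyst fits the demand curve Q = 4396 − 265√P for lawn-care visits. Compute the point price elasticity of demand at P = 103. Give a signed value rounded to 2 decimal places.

-0.79

dQ/dP = −265/(2√P) = -13.0556. At P = 103, Q = 1706.54.
Ed = (dQ/dP)·(P/Q) = (-13.0556) × (103/1706.54) = -0.7879…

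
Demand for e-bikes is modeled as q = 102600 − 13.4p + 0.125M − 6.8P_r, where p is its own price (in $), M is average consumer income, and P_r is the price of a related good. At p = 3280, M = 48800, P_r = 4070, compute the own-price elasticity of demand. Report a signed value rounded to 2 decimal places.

-1.19

At the given values, q = 102600 − 13.4(3280) + 0.125(48800) − 6.8(4070) = 37072.
∂q/∂p = −13.4.
E = (-13.4) × (3280/37072) = -1.1855…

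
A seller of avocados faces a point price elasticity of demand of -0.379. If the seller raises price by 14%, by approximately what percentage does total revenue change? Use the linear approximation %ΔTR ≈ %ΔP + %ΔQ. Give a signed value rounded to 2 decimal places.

+8.69%

%ΔQ ≈ Ed × %ΔP = (-0.379) × (+14%) = -5.3060%
%ΔTR ≈ %ΔP + %ΔQ = (+14%) + (-5.3060%) = +8.6940%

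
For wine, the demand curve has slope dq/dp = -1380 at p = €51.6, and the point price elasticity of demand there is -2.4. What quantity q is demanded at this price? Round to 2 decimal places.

29670.00

Ed = (dq/dp)·(p/q) ⇒ q = (dq/dp)·p/Ed = (-1380)·51.6/(-2.4) = 29670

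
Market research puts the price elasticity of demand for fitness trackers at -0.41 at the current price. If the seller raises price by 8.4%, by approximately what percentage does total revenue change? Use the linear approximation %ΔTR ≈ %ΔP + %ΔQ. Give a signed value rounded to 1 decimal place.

+5.0%

%ΔQ ≈ Ed × %ΔP = (-0.41) × (+8.4%) = -3.4440%
%ΔTR ≈ %ΔP + %ΔQ = (+8.4%) + (-3.4440%) = +4.9560%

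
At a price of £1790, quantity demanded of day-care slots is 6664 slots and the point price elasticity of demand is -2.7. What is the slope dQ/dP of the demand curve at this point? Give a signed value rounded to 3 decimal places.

-10.052

Ed = (dQ/dP)·(P/Q) ⇒ dQ/dP = Ed·Q/P = (-2.7)·6664/1790 = -10.05184…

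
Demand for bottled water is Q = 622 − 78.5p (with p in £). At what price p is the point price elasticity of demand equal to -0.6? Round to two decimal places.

Ed = −78.5p/(622 − 78.5p). Set this equal to -0.6:
78.5p = 0.6·(622 − 78.5p) ⇒ 78.5p(1 + 0.6) = 0.6·622
p = 0.6·622 / (78.5·1.6) = 2.9713…

2.97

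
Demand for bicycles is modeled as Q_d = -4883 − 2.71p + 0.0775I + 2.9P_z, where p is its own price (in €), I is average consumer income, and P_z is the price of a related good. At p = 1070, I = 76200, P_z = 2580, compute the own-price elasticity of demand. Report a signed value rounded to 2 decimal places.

-0.52

At the given values, Q_d = -4883 − 2.71(1070) + 0.0775(76200) + 2.9(2580) = 5604.8.
∂Q_d/∂p = −2.71.
E = (-2.71) × (1070/5604.8) = -0.5173…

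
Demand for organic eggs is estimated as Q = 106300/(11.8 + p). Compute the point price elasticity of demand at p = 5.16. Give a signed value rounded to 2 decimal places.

dQ/dp = −106300/(11.8 + p)² = -369.557. At p = 5.16, Q = 6267.69.
Ed = (dQ/dp)·(p/Q) = (-369.557) × (5.16/6267.69) = -0.3042…

-0.30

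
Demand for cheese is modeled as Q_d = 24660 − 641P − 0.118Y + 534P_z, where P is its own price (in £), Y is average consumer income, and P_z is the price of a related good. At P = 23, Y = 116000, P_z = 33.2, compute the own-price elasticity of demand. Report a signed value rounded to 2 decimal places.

At the given values, Q_d = 24660 − 641(23) − 0.118(116000) + 534(33.2) = 13957.8.
∂Q_d/∂P = −641.
E = (-641) × (23/13957.8) = -1.0562…

-1.06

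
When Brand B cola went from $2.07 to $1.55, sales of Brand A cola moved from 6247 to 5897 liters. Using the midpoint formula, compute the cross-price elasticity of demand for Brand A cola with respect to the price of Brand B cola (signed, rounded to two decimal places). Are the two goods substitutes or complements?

0.20; substitutes

%ΔQ_{Brand A cola} = (5897 − 6247)/avg = -350/6072 = -0.057641…
%ΔP_{Brand B cola} = (1.55 − 2.07)/avg = -0.52/1.81 = -0.287292…
E_cross = (-350/6072) / (-0.52/1.81) = 0.2006…
E_cross > 0 ⇒ the goods are substitutes.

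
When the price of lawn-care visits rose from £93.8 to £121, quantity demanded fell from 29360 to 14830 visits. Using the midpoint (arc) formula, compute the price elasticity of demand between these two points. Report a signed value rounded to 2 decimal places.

%ΔQ = (14830 − 29360) / [(29360 + 14830)/2] = -14530/22095 = -0.657614…
%ΔP = (121 − 93.8) / [(93.8 + 121)/2] = 27.2/107.4 = 0.253258…
Arc Ed = %ΔQ / %ΔP = (-14530/22095) / (27.2/107.4) = -2.5966…

-2.60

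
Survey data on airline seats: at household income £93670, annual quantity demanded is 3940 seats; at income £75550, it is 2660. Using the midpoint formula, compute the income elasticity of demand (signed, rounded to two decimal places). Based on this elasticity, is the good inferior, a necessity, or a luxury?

%ΔQ = (2660 − 3940)/[( 3940 + 2660)/2] = -1280/3300 = -0.387878…
%ΔIncome = (75550 − 93670)/[( 93670 + 75550)/2] = -18120/84610 = -0.214159…
E_income = (-1280/3300) / (-18120/84610) = 1.8111…
E_income > 1 ⇒ normal good, luxury.

1.81; luxury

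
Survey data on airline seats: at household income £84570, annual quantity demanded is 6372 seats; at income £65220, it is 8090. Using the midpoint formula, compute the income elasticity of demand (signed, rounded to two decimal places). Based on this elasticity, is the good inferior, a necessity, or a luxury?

%ΔQ = (8090 − 6372)/[( 6372 + 8090)/2] = 1718/7231 = 0.237588…
%ΔIncome = (65220 − 84570)/[( 84570 + 65220)/2] = -19350/74895 = -0.258361…
E_income = (1718/7231) / (-19350/74895) = -0.9195…
E_income < 0 ⇒ inferior good.

-0.92; inferior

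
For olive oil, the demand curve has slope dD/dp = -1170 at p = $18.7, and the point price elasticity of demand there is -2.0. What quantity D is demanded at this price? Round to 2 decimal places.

Ed = (dD/dp)·(p/D) ⇒ D = (dD/dp)·p/Ed = (-1170)·18.7/(-2.0) = 10939.5

10939.50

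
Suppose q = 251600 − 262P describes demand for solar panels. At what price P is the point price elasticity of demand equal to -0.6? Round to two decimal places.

Ed = −262P/(251600 − 262P). Set this equal to -0.6:
262P = 0.6·(251600 − 262P) ⇒ 262P(1 + 0.6) = 0.6·251600
P = 0.6·251600 / (262·1.6) = 360.1145…

360.11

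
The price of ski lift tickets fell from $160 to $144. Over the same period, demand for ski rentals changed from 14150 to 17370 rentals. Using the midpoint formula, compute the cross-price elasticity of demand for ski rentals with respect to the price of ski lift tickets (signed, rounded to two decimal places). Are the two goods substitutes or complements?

%ΔQ_{ski rentals} = (17370 − 14150)/avg = 3220/15760 = 0.204314…
%ΔP_{ski lift tickets} = (144 − 160)/avg = -16/152 = -0.105263…
E_cross = (3220/15760) / (-16/152) = -1.9409…
E_cross < 0 ⇒ the goods are complements.

-1.94; complements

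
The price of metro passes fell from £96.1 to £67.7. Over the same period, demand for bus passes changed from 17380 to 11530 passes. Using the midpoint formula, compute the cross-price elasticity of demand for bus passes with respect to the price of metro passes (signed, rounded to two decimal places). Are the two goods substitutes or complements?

%ΔQ_{bus passes} = (11530 − 17380)/avg = -5850/14455 = -0.404704…
%ΔP_{metro passes} = (67.7 − 96.1)/avg = -28.4/81.9 = -0.346764…
E_cross = (-5850/14455) / (-28.4/81.9) = 1.1670…
E_cross > 0 ⇒ the goods are substitutes.

1.17; substitutes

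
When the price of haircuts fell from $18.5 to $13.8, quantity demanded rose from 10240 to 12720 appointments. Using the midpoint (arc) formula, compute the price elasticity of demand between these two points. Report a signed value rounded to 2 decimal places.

%ΔQ = (12720 − 10240) / [(10240 + 12720)/2] = 2480/11480 = 0.216027…
%ΔP = (13.8 − 18.5) / [(18.5 + 13.8)/2] = -4.7/16.15 = -0.291021…
Arc Ed = %ΔQ / %ΔP = (2480/11480) / (-4.7/16.15) = -0.7423…

-0.74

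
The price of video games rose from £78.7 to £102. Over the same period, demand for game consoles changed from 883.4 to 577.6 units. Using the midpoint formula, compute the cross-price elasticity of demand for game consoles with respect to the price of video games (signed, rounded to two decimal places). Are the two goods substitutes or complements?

%ΔQ_{game consoles} = (577.6 − 883.4)/avg = -305.8/730.5 = -0.418617…
%ΔP_{video games} = (102 − 78.7)/avg = 23.3/90.35 = 0.257885…
E_cross = (-305.8/730.5) / (23.3/90.35) = -1.6232…
E_cross < 0 ⇒ the goods are complements.

-1.62; complements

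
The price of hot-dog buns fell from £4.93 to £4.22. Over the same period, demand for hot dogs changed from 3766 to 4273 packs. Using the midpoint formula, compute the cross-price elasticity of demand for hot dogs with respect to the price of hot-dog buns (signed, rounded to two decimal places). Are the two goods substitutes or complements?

%ΔQ_{hot dogs} = (4273 − 3766)/avg = 507/4019.5 = 0.126135…
%ΔP_{hot-dog buns} = (4.22 − 4.93)/avg = -0.71/4.575 = -0.155191…
E_cross = (507/4019.5) / (-0.71/4.575) = -0.8127…
E_cross < 0 ⇒ the goods are complements.

-0.81; complements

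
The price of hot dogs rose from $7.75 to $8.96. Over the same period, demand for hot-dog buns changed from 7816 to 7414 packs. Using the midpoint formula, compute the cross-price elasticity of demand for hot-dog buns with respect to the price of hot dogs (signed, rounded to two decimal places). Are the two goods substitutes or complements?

-0.36; complements

%ΔQ_{hot-dog buns} = (7414 − 7816)/avg = -402/7615 = -0.052790…
%ΔP_{hot dogs} = (8.96 − 7.75)/avg = 1.21/8.355 = 0.144823…
E_cross = (-402/7615) / (1.21/8.355) = -0.3645…
E_cross < 0 ⇒ the goods are complements.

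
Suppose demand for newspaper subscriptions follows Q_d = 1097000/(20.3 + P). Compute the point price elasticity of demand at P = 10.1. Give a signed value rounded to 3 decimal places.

-0.332

dQ_d/dP = −1097000/(20.3 + P)² = -1187.02. At P = 10.1, Q_d = 36085.5.
Ed = (dQ_d/dP)·(P/Q_d) = (-1187.02) × (10.1/36085.5) = -0.33223…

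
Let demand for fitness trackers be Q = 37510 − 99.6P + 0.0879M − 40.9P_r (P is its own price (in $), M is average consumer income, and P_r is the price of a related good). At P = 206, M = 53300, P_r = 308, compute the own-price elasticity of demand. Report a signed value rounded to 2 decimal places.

At the given values, Q = 37510 − 99.6(206) + 0.0879(53300) − 40.9(308) = 9080.27.
∂Q/∂P = −99.6.
E = (-99.6) × (206/9080.27) = -2.2595…

-2.26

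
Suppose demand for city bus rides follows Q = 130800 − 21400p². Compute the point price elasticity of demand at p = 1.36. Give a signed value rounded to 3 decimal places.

-0.868

dQ/dp = −2·21400·p = -58208. At p = 1.36, Q = 91218.56.
Ed = (dQ/dp)·(p/Q) = (-58208) × (1.36/91218.56) = -0.86783…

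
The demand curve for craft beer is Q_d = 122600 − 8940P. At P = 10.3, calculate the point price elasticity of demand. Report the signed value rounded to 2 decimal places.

dQ_d/dP = −8940. At P = 10.3, Q_d = 122600 − 8940(10.3) = 30518.
Ed = (dQ_d/dP)·(P/Q_d) = −8940 × (10.3/30518) = -3.0173…

-3.02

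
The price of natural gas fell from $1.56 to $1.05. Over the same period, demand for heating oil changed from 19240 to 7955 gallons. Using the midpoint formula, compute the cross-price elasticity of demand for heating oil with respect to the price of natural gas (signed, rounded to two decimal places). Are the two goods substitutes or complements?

2.12; substitutes

%ΔQ_{heating oil} = (7955 − 19240)/avg = -11285/13597.5 = -0.829931…
%ΔP_{natural gas} = (1.05 − 1.56)/avg = -0.51/1.305 = -0.390804…
E_cross = (-11285/13597.5) / (-0.51/1.305) = 2.1236…
E_cross > 0 ⇒ the goods are substitutes.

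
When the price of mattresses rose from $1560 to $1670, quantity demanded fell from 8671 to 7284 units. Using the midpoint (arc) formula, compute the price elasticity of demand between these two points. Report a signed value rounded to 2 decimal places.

-2.55

%ΔQ = (7284 − 8671) / [(8671 + 7284)/2] = -1387/7977.5 = -0.173863…
%ΔP = (1670 − 1560) / [(1560 + 1670)/2] = 110/1615 = 0.068111…
Arc Ed = %ΔQ / %ΔP = (-1387/7977.5) / (110/1615) = -2.5526…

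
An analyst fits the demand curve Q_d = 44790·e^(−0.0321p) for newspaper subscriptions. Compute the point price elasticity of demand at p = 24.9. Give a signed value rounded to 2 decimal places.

-0.80

dQ_d/dp = −0.0321·Q_d = -646.486. At p = 24.9, Q_d = 20139.7.
Ed = (dQ_d/dp)·(p/Q_d) = (-646.486) × (24.9/20139.7) = -0.7992…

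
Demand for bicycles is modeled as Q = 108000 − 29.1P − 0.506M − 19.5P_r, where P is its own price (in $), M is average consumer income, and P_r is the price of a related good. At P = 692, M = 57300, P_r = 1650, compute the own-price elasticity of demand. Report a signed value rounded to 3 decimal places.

-0.754

At the given values, Q = 108000 − 29.1(692) − 0.506(57300) − 19.5(1650) = 26694.
∂Q/∂P = −29.1.
E = (-29.1) × (692/26694) = -0.75437…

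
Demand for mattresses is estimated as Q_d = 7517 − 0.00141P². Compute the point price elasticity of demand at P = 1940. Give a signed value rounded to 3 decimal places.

dQ_d/dP = −2·0.00141·P = -5.4708. At P = 1940, Q_d = 2210.324.
Ed = (dQ_d/dP)·(P/Q_d) = (-5.4708) × (1940/2210.324) = -4.80171…

-4.802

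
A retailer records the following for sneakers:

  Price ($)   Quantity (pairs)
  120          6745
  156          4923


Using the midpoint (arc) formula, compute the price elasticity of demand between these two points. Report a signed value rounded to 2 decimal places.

%ΔQ = (4923 − 6745) / [(6745 + 4923)/2] = -1822/5834 = -0.312307…
%ΔP = (156 − 120) / [(120 + 156)/2] = 36/138 = 0.260869…
Arc Ed = %ΔQ / %ΔP = (-1822/5834) / (36/138) = -1.1971…

-1.20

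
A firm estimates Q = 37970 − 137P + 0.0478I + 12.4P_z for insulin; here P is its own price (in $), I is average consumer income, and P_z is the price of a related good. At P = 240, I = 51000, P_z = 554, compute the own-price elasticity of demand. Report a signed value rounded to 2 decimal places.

At the given values, Q = 37970 − 137(240) + 0.0478(51000) + 12.4(554) = 14397.4.
∂Q/∂P = −137.
E = (-137) × (240/14397.4) = -2.2837…

-2.28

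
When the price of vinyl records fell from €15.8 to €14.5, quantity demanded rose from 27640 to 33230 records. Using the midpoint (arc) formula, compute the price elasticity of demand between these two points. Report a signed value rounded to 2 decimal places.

%ΔQ = (33230 − 27640) / [(27640 + 33230)/2] = 5590/30435 = 0.183670…
%ΔP = (14.5 − 15.8) / [(15.8 + 14.5)/2] = -1.3/15.15 = -0.085808…
Arc Ed = %ΔQ / %ΔP = (5590/30435) / (-1.3/15.15) = -2.1404…

-2.14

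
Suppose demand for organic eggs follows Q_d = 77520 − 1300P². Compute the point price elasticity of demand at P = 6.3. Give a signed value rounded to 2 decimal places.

dQ_d/dP = −2·1300·P = -16380. At P = 6.3, Q_d = 25923.
Ed = (dQ_d/dP)·(P/Q_d) = (-16380) × (6.3/25923) = -3.9807…

-3.98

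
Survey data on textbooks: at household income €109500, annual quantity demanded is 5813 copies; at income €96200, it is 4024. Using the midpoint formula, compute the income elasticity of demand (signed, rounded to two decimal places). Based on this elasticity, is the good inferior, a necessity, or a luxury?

%ΔQ = (4024 − 5813)/[( 5813 + 4024)/2] = -1789/4918.5 = -0.363728…
%ΔIncome = (96200 − 109500)/[( 109500 + 96200)/2] = -13300/102850 = -0.129314…
E_income = (-1789/4918.5) / (-13300/102850) = 2.8127…
E_income > 1 ⇒ normal good, luxury.

2.81; luxury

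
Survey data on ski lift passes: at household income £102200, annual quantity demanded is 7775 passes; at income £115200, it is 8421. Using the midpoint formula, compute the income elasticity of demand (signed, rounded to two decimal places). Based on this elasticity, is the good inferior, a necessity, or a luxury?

0.67; necessity

%ΔQ = (8421 − 7775)/[( 7775 + 8421)/2] = 646/8098 = 0.079772…
%ΔIncome = (115200 − 102200)/[( 102200 + 115200)/2] = 13000/108700 = 0.119595…
E_income = (646/8098) / (13000/108700) = 0.6670…
0 < E_income < 1 ⇒ normal good, necessity.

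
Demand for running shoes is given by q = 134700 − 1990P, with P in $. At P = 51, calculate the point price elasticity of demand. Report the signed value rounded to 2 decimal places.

dq/dP = −1990. At P = 51, q = 134700 − 1990(51) = 33210.
Ed = (dq/dP)·(P/q) = −1990 × (51/33210) = -3.0560…

-3.06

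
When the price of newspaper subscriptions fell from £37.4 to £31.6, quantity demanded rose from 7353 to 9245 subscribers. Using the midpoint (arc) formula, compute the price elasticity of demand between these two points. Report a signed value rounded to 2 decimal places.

-1.36

%ΔQ = (9245 − 7353) / [(7353 + 9245)/2] = 1892/8299 = 0.227979…
%ΔP = (31.6 − 37.4) / [(37.4 + 31.6)/2] = -5.8/34.5 = -0.168115…
Arc Ed = %ΔQ / %ΔP = (1892/8299) / (-5.8/34.5) = -1.3560…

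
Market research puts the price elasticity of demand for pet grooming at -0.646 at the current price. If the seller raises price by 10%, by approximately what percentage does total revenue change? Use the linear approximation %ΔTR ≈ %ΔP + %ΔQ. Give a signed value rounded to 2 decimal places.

+3.54%

%ΔQ ≈ Ed × %ΔP = (-0.646) × (+10%) = -6.4600%
%ΔTR ≈ %ΔP + %ΔQ = (+10%) + (-6.4600%) = +3.5400%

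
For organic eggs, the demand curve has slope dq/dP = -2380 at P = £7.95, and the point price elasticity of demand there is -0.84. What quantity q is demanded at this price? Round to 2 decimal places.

22525.00

Ed = (dq/dP)·(P/q) ⇒ q = (dq/dP)·P/Ed = (-2380)·7.95/(-0.84) = 22525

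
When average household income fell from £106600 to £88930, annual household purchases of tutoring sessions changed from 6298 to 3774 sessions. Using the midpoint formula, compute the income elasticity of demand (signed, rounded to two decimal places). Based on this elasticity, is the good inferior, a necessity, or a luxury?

%ΔQ = (3774 − 6298)/[( 6298 + 3774)/2] = -2524/5036 = -0.501191…
%ΔIncome = (88930 − 106600)/[( 106600 + 88930)/2] = -17670/97765 = -0.180739…
E_income = (-2524/5036) / (-17670/97765) = 2.7730…
E_income > 1 ⇒ normal good, luxury.

2.77; luxury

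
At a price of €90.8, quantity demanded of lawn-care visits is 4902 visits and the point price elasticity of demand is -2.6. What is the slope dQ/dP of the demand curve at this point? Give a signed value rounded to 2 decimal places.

-140.37

Ed = (dQ/dP)·(P/Q) ⇒ dQ/dP = Ed·Q/P = (-2.6)·4902/90.8 = -140.3656…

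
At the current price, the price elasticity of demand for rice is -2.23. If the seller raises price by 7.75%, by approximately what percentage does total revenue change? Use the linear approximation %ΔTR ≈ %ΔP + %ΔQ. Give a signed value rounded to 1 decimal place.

-9.5%

%ΔQ ≈ Ed × %ΔP = (-2.23) × (+7.75%) = -17.2825%
%ΔTR ≈ %ΔP + %ΔQ = (+7.75%) + (-17.2825%) = -9.5325%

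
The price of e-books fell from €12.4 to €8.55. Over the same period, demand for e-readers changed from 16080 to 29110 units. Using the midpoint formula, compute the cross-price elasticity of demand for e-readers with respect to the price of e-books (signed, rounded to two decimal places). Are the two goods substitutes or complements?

-1.57; complements

%ΔQ_{e-readers} = (29110 − 16080)/avg = 13030/22595 = 0.576676…
%ΔP_{e-books} = (8.55 − 12.4)/avg = -3.85/10.475 = -0.367541…
E_cross = (13030/22595) / (-3.85/10.475) = -1.5690…
E_cross < 0 ⇒ the goods are complements.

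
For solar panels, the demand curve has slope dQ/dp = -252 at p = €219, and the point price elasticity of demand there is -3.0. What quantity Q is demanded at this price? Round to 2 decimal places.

18396.00

Ed = (dQ/dp)·(p/Q) ⇒ Q = (dQ/dp)·p/Ed = (-252)·219/(-3.0) = 18396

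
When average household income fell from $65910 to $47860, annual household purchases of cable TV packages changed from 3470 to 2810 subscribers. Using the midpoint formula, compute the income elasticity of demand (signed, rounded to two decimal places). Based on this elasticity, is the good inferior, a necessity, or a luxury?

%ΔQ = (2810 − 3470)/[( 3470 + 2810)/2] = -660/3140 = -0.210191…
%ΔIncome = (47860 − 65910)/[( 65910 + 47860)/2] = -18050/56885 = -0.317306…
E_income = (-660/3140) / (-18050/56885) = 0.6624…
0 < E_income < 1 ⇒ normal good, necessity.

0.66; necessity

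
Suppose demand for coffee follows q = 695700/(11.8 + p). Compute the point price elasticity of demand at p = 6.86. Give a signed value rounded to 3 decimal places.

dq/dp = −695700/(11.8 + p)² = -1998.01. At p = 6.86, q = 37283.
Ed = (dq/dp)·(p/q) = (-1998.01) × (6.86/37283) = -0.36763…

-0.368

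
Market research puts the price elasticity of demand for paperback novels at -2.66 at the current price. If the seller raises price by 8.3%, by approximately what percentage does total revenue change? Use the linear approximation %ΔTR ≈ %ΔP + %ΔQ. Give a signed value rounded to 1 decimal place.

-13.8%

%ΔQ ≈ Ed × %ΔP = (-2.66) × (+8.3%) = -22.0780%
%ΔTR ≈ %ΔP + %ΔQ = (+8.3%) + (-22.0780%) = -13.7780%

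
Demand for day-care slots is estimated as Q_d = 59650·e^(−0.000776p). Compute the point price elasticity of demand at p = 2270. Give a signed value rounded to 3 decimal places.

dQ_d/dp = −0.000776·Q_d = -7.95159. At p = 2270, Q_d = 10246.9.
Ed = (dQ_d/dp)·(p/Q_d) = (-7.95159) × (2270/10246.9) = -1.76152

-1.762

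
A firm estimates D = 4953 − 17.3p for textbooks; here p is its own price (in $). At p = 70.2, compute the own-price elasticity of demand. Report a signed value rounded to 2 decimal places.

-0.32

At the given values, D = 4953 − 17.3(70.2) = 3738.54.
∂D/∂p = −17.3.
E = (-17.3) × (70.2/3738.54) = -0.3248…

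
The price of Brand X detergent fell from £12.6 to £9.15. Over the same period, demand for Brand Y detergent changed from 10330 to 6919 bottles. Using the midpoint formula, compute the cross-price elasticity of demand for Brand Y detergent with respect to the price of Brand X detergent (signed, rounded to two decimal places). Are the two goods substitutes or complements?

1.25; substitutes

%ΔQ_{Brand Y detergent} = (6919 − 10330)/avg = -3411/8624.5 = -0.395501…
%ΔP_{Brand X detergent} = (9.15 − 12.6)/avg = -3.45/10.875 = -0.317241…
E_cross = (-3411/8624.5) / (-3.45/10.875) = 1.2466…
E_cross > 0 ⇒ the goods are substitutes.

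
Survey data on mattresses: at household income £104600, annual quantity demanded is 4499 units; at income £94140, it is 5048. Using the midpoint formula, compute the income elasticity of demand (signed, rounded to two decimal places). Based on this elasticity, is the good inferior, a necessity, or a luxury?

-1.09; inferior

%ΔQ = (5048 − 4499)/[( 4499 + 5048)/2] = 549/4773.5 = 0.115009…
%ΔIncome = (94140 − 104600)/[( 104600 + 94140)/2] = -10460/99370 = -0.105263…
E_income = (549/4773.5) / (-10460/99370) = -1.0925…
E_income < 0 ⇒ inferior good.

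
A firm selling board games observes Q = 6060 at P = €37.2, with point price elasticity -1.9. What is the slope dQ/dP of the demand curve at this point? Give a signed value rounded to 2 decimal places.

-309.52

Ed = (dQ/dP)·(P/Q) ⇒ dQ/dP = Ed·Q/P = (-1.9)·6060/37.2 = -309.5161…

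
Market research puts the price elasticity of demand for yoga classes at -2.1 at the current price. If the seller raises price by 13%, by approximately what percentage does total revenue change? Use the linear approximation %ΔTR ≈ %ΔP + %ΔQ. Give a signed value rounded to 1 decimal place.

-14.3%

%ΔQ ≈ Ed × %ΔP = (-2.1) × (+13%) = -27.3000%
%ΔTR ≈ %ΔP + %ΔQ = (+13%) + (-27.3000%) = -14.3000%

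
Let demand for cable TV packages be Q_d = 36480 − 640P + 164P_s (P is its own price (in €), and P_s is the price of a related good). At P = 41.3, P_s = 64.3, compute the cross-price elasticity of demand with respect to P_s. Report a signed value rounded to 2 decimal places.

At the given values, Q_d = 36480 − 640(41.3) + 164(64.3) = 20593.2.
∂Q_d/∂P_s = 164.
E = (164) × (64.3/20593.2) = 0.5120…

0.51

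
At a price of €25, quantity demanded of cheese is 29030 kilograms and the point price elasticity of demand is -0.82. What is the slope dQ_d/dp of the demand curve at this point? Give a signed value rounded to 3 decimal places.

-952.184

Ed = (dQ_d/dp)·(p/Q_d) ⇒ dQ_d/dp = Ed·Q_d/p = (-0.82)·29030/25 = -952.184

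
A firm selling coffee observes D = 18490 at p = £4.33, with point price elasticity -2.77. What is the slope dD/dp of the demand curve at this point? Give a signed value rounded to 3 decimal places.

Ed = (dD/dp)·(p/D) ⇒ dD/dp = Ed·D/p = (-2.77)·18490/4.33 = -11828.47575…

-11828.476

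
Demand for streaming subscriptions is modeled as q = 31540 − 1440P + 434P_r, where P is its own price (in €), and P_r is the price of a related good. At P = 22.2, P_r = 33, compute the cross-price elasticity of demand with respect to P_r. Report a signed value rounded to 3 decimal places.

At the given values, q = 31540 − 1440(22.2) + 434(33) = 13894.
∂q/∂P_r = 434.
E = (434) × (33/13894) = 1.03080…

1.031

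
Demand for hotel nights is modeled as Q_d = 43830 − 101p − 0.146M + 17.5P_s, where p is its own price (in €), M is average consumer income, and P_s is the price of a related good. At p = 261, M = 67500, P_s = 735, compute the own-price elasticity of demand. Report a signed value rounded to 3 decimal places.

-1.287

At the given values, Q_d = 43830 − 101(261) − 0.146(67500) + 17.5(735) = 20476.5.
∂Q_d/∂p = −101.
E = (-101) × (261/20476.5) = -1.28737…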